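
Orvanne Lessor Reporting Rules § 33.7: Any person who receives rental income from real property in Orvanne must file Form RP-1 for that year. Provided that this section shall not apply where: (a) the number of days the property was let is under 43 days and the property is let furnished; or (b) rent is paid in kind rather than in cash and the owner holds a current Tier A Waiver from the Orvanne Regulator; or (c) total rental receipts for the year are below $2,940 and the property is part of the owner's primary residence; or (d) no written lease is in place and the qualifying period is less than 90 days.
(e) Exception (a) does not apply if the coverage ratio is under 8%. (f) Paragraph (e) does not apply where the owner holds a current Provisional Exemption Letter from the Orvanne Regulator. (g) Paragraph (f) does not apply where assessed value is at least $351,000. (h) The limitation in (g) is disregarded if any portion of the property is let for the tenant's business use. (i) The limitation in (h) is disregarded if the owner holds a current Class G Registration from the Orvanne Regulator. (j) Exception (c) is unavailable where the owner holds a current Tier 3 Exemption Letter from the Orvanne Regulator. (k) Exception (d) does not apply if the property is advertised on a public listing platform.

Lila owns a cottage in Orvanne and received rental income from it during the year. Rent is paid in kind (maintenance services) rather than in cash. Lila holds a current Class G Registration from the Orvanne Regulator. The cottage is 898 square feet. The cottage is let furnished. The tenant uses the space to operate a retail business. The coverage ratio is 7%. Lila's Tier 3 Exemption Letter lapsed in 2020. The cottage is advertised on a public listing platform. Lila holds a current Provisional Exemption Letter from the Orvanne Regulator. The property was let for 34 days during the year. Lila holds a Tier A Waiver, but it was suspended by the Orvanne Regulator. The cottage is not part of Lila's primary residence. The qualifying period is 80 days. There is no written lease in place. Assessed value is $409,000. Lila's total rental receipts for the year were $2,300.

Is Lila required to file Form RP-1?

Yes — Lila must file Form RP-1.

Exception (a): the number of days the property was let is 34 days, under the 43 days limit; the property is let furnished — every condition holds. But: (e) operates against (a): the coverage ratio is 7%, under the 8% limit. (f) would limit (e) — a current Provisional Exemption Letter is held — but (g) sets (f) aside: (g) applies — assessed value is $409,000, meeting the $351,000 threshold. (h) applies (the space is let for business use), but is set aside by (i): (i) is engaged — a current Class G Registration is held. Exception (a) does not apply.
Exception (b) does not apply: there is no Tier A Waiver in force.
Exception (c) fails — the cottage is not part of the primary residence.
Exception (d): there is no written lease; the qualifying period is 80 days, less than the 90 days limit — every condition holds. However, paragraph (k) must be considered: (k) operates against (d): the property is publicly advertised. So (d) is unavailable.
Every exception is unavailable, so the rule governs.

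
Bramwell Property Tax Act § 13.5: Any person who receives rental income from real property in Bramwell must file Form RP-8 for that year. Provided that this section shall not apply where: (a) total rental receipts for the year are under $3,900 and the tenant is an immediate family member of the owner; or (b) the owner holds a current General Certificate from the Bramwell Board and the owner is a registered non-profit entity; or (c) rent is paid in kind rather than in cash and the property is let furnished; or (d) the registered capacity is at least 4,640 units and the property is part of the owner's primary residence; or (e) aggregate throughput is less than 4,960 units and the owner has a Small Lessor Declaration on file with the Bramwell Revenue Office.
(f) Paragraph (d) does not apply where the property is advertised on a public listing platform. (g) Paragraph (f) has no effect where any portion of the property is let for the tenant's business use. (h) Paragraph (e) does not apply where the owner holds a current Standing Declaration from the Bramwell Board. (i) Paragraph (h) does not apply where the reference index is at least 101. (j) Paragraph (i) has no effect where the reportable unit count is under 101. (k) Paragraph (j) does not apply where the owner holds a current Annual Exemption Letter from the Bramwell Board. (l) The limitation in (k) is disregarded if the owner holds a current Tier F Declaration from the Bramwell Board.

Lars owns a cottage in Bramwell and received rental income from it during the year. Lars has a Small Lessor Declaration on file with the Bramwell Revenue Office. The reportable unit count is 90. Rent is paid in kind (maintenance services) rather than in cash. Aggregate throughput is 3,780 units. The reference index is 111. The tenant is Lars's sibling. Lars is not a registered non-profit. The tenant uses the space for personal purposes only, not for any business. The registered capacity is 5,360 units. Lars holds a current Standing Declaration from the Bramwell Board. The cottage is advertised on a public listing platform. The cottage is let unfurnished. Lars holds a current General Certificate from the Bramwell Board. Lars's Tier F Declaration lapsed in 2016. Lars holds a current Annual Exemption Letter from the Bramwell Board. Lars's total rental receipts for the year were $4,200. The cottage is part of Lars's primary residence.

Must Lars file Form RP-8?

No — exception (e) applies; Lars is not required to file Form RP-8.

Exception (a) requires that total rental receipts for the year are under $3,900; but total rental receipts for the year are $4,200, not under $3,900, so (a) is unavailable.
Exception (b) fails — Lars is not a registered non-profit.
Exception (c) does not apply: the property is let unfurnished.
All of (d)'s requirements are met (the registered capacity is 5,360 units, meeting the 4,640 units threshold; the cottage is part of the primary residence). But applying paragraphs (f)–(g): (f) operates — the property is publicly advertised. (g) does not operate here (the space is used for personal purposes only), so (f) stands. Exception (d) does not apply.
Exception (e) is satisfied on its face — aggregate throughput is 3,780 units, less than the 4,960 units limit; a Small Lessor Declaration is on file. Under paragraphs (h)–(l): (h) applies (a current Standing Declaration is held), but is displaced by (i): (i) operates against (h): the reference index is 111, meeting the 101 threshold. (j) would limit (i) — the reportable unit count is 90, under the 101 limit — but (k) sets (j) aside: (k) operates against (j): a current Annual Exemption Letter is held. (l) is inapplicable (no current Tier F Declaration is held), so (k) stands. Exception (e) stands.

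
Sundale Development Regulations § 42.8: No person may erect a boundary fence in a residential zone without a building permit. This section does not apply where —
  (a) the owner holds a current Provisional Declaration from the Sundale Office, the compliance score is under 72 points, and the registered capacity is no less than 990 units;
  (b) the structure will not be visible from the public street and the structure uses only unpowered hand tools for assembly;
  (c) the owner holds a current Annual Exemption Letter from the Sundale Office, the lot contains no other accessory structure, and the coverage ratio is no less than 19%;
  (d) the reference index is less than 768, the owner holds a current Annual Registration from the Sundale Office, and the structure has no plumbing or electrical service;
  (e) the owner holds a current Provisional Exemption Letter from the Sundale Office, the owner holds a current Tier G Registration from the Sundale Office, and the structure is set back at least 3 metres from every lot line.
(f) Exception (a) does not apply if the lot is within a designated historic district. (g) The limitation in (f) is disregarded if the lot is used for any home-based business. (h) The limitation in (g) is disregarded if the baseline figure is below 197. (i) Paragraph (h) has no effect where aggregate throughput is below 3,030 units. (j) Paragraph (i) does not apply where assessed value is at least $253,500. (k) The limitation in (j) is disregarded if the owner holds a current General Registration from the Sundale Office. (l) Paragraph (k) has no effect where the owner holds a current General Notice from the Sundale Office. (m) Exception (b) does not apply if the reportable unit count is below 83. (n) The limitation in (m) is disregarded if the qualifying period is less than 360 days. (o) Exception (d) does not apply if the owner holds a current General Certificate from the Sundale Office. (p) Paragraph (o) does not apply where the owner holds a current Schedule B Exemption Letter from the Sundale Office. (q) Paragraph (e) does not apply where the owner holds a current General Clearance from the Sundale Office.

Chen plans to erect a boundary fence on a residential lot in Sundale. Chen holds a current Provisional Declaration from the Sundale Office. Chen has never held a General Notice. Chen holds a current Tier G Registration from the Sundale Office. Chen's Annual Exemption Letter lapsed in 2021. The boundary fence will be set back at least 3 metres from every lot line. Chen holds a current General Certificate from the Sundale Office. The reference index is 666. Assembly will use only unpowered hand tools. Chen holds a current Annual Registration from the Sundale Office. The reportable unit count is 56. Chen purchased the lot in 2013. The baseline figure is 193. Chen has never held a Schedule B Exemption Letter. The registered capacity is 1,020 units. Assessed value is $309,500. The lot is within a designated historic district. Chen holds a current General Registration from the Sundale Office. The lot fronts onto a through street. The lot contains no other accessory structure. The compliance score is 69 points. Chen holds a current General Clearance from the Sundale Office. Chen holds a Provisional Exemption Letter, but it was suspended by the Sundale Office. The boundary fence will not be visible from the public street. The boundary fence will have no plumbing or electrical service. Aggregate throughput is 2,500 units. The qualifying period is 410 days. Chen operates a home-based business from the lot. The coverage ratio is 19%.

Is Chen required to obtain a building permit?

No — exception (a) applies; Chen does not need a building permit.

Exception (a)'s conditions are all satisfied: a current Provisional Declaration is held; the compliance score is 69 points, under the 72 points limit; the registered capacity is 1,020 units, meeting the 990 units threshold. As to paragraphs (f)–(l): (f) would limit (a) — the lot is in a historic district — but (g) sets (f) aside: (g) is triggered — a home-based business operates on the lot. (h) would limit (g) — the baseline figure is 193, below the 197 limit — but (i) sets (h) aside: (i) operates against (h): aggregate throughput is 2,500 units, below the 3,030 units limit. (j) is triggered (assessed value is $309,500, meeting the $253,500 threshold), but is overridden by (k): (k) is triggered — a current General Registration is held. (l) is inapplicable (the General Notice is not current), so (k) stands. So (a) applies.
Exception (b)'s conditions are all satisfied: the structure will not be visible from the street; assembly uses only hand tools. However, paragraphs (m)–(n) must be considered: (m) operates against (b): the reportable unit count is 56, below the 83 limit. (n) is not engaged (the qualifying period is 410 days, not less than 360 days), so (m) stands. So (b) is unavailable.
Exception (c) fails — there is no Annual Exemption Letter in force.
Exception (d)'s conditions are all satisfied: the reference index is 666, less than the 768 limit; a current Annual Registration is held; there is no plumbing or electrical service. However, paragraphs (o)–(p) must be considered: (o) operates — a current General Certificate is held. (p) is not engaged (there is no Schedule B Exemption Letter in force), so (o) stands. (d) is therefore removed.
Exception (e) requires that the owner holds a current Provisional Exemption Letter from the Sundale Office; but there is no Provisional Exemption Letter in force, so (e) is unavailable.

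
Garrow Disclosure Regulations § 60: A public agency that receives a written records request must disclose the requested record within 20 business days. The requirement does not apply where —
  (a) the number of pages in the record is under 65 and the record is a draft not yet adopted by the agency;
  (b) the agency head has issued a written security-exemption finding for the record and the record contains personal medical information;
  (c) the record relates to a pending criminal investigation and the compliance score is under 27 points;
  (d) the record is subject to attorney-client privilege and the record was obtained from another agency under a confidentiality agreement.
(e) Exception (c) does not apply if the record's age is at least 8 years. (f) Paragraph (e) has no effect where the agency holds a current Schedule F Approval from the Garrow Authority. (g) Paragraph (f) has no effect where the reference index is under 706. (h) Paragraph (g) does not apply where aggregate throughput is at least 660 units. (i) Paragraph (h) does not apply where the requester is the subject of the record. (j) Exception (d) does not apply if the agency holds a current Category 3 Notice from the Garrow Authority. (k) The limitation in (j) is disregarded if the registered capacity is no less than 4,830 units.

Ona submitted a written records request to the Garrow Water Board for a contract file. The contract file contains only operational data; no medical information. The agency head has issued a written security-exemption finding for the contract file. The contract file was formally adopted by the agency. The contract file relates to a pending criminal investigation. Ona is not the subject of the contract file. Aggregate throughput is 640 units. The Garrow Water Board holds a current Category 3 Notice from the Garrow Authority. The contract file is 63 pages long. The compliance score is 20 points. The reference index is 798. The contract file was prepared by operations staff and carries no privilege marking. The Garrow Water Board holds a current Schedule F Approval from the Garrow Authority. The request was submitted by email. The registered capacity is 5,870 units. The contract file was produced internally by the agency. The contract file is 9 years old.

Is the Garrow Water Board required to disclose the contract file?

No — exception (c) applies; the Garrow Water Board is not required to disclose the contract file.

Exception (a) requires that the record is a draft not yet adopted by the agency; but the contract file has been formally adopted, so (a) is unavailable.
Exception (b) fails — the contract file contains only operational data.
Exception (c)'s conditions are all satisfied: the contract file relates to a pending investigation; the compliance score is 20 points, under the 27 points limit. Applying paragraphs (e)–(i): (e) operates (the record's age is 9 years, meeting the 8 years threshold), but is overridden by (f): (f) operates against (e): a current Schedule F Approval is held. (g), which would lift (f), is inapplicable — the reference index is 798, not under 706. (c) remains available.
Exception (d) requires that the record is subject to attorney-client privilege; but the contract file carries no privilege marking, so (d) is unavailable.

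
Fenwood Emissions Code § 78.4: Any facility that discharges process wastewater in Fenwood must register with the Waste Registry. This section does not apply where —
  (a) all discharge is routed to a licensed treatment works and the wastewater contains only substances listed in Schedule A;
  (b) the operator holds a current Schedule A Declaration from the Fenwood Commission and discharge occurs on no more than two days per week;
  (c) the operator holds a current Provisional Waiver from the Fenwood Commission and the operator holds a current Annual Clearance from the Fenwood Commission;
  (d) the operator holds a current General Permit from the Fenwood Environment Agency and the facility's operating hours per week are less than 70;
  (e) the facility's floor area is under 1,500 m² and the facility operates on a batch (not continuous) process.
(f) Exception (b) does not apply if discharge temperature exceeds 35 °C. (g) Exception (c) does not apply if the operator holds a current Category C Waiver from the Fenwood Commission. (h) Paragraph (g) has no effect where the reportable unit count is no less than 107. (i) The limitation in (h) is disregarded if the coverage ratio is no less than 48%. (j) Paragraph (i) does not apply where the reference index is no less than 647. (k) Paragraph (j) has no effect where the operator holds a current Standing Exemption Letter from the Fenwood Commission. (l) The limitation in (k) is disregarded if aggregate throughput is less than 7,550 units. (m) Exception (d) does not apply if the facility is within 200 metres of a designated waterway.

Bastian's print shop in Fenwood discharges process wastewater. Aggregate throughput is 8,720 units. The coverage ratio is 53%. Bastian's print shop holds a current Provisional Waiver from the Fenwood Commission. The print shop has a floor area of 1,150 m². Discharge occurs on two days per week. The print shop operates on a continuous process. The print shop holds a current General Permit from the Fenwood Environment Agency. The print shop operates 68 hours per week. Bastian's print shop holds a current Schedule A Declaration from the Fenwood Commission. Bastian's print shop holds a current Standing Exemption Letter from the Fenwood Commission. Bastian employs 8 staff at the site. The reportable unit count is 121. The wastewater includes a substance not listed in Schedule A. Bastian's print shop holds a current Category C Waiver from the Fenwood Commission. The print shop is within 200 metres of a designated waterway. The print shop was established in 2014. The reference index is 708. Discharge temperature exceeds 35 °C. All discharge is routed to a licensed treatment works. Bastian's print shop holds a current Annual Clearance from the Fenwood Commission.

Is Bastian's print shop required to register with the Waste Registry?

Exception (a) fails — the wastewater includes a non-Schedule-A substance.
All of (b)'s requirements are met (a current Schedule A Declaration is held; discharge occurs on no more than two days per week). But: (f) operates — discharge temperature exceeds 35 °C. Exception (b) does not apply.
Exception (c)'s conditions are all satisfied: a current Provisional Waiver is held; a current Annual Clearance is held. But: (g) is engaged — a current Category C Waiver is held. (h) would limit (g) — the reportable unit count is 121, meeting the 107 threshold — but (i) sets (h) aside: (i) operates — the coverage ratio is 53%, meeting the 48% threshold. (j) is triggered (the reference index is 708, meeting the 647 threshold), but is displaced by (k): (k) operates — a current Standing Exemption Letter is held. (l) does not operate here (aggregate throughput is 8,720 units, not less than 7,550 units), so (k) stands. Exception (c) does not apply.
Exception (d) is satisfied on its face — a current General Permit is held; the facility's operating hours per week are 68, less than the 70 limit. But applying paragraph (m): (m) operates against (d): the print shop is within 200 m of a designated waterway. So (d) is unavailable.
Exception (e) requires that the facility operates on a batch (not continuous) process; but the facility operates on a continuous process, so (e) is unavailable.
None of the exceptions is available; § 78.4 applies in full.

Yes — Bastian's print shop must register with the Waste Registry.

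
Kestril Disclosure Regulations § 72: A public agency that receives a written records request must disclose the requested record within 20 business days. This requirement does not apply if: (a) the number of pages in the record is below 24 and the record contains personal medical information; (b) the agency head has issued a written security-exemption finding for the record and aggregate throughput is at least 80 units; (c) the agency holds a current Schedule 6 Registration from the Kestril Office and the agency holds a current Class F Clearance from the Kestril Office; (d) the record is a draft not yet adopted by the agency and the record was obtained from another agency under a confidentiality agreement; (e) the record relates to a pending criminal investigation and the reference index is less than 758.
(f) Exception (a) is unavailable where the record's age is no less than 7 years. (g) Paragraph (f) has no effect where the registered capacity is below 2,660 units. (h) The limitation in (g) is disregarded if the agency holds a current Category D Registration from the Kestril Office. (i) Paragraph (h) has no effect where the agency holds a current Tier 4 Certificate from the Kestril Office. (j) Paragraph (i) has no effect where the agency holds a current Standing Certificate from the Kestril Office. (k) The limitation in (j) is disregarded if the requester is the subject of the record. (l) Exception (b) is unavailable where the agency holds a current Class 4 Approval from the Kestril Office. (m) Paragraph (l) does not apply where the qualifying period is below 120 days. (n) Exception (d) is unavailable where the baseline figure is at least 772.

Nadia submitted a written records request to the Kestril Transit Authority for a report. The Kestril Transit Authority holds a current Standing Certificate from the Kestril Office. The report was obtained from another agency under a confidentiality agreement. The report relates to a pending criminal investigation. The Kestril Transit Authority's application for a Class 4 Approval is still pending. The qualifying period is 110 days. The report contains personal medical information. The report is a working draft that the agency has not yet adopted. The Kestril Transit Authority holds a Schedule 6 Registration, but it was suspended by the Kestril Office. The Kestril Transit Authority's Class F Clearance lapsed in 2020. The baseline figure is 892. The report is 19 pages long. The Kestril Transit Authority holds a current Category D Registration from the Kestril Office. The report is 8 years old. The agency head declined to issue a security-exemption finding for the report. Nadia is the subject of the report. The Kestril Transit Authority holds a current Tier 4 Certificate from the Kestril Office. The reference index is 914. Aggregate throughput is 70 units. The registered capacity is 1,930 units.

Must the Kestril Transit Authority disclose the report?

No — exception (a) applies; the Kestril Transit Authority is not required to disclose the report.

Exception (a) is satisfied on its face — the number of pages in the record is 19, below the 24 limit; the report contains personal medical information. As to paragraphs (f)–(k): (f) would limit (a) — the record's age is 8 years, meeting the 7 years threshold — but (g) sets (f) aside: (g) operates against (f): the registered capacity is 1,930 units, below the 2,660 units limit. (h) would limit (g) — a current Category D Registration is held — but (i) sets (h) aside: (i) operates against (h): a current Tier 4 Certificate is held. (j) would limit (i) — a current Standing Certificate is held — but (k) sets (j) aside: (k) operates against (j): Nadia is the subject of the report. So (a) applies.
Exception (b) fails — the agency head declined to issue a security-exemption finding.
Exception (c) fails — the Schedule 6 Registration is not current.
Exception (d) is satisfied on its face — the report is an unadopted draft; the report was obtained under a confidentiality agreement. But applying paragraph (n): (n) operates against (d): the baseline figure is 892, meeting the 772 threshold. (d) is therefore removed.
Exception (e) fails — the reference index is 914, not less than 758.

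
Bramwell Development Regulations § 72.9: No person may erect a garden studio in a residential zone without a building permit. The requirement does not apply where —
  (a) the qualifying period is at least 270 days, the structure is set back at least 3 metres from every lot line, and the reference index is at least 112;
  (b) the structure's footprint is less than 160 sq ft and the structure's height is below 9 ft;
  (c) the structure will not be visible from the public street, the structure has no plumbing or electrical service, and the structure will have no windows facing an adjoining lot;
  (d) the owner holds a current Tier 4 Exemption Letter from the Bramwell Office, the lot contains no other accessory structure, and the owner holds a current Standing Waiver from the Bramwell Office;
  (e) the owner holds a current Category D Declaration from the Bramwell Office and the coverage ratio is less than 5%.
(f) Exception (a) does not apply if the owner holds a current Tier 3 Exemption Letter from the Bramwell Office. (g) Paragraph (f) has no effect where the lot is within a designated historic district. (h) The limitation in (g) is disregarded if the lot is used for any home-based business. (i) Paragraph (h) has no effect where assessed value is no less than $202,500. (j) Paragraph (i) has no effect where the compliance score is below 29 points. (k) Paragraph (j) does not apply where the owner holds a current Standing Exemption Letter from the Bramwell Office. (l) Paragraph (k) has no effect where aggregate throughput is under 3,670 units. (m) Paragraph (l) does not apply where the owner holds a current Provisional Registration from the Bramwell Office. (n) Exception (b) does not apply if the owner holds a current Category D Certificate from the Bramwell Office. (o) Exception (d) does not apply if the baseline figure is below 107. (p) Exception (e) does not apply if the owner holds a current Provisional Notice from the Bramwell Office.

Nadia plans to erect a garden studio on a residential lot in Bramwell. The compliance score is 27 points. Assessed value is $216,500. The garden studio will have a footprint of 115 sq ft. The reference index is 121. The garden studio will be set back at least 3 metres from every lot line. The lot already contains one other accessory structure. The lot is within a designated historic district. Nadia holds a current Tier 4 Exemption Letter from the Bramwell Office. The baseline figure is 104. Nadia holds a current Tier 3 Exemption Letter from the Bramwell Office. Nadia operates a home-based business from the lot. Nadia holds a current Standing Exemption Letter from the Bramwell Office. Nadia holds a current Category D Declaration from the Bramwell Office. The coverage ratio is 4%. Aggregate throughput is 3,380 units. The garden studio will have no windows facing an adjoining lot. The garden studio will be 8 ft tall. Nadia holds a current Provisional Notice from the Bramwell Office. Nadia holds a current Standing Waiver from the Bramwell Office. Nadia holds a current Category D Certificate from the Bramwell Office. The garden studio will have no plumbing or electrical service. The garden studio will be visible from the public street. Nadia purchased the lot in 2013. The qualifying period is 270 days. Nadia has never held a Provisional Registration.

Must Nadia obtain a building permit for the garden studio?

Yes — Nadia must obtain a building permit.

Exception (a) is satisfied on its face — the qualifying period is 270 days, meeting the 270 days threshold; the setback is at least 3 m on every side; the reference index is 121, meeting the 112 threshold. But applying paragraphs (f)–(m): (f) operates against (a): a current Tier 3 Exemption Letter is held. (g) would limit (f) — the lot is in a historic district — but (h) sets (g) aside: (h) operates against (g): a home-based business operates on the lot. (i) operates (assessed value is $216,500, meeting the $202,500 threshold), but is itself disapplied by (j): (j) applies — the compliance score is 27 points, below the 29 points limit. (k) would limit (j) — a current Standing Exemption Letter is held — but (l) sets (k) aside: (l) operates against (k): aggregate throughput is 3,380 units, under the 3,670 units limit. (m) is inapplicable (no current Provisional Registration is held), so (l) stands. (a) is therefore removed.
Exception (b): the structure's footprint is 115 sq ft, less than the 160 sq ft limit; the structure's height is 8 ft, below the 9 ft limit — every condition holds. Turning to paragraph (n): (n) is triggered — a current Category D Certificate is held. So (b) is unavailable.
Exception (c) fails — the structure will be visible from the street.
Exception (d) fails — the lot already has another accessory structure.
Exception (e)'s conditions are all satisfied: a current Category D Declaration is held; the coverage ratio is 4%, less than the 5% limit. However, paragraph (p) must be considered: (p) operates against (e): a current Provisional Notice is held. So (e) is unavailable.
Every exception is unavailable, so the rule governs.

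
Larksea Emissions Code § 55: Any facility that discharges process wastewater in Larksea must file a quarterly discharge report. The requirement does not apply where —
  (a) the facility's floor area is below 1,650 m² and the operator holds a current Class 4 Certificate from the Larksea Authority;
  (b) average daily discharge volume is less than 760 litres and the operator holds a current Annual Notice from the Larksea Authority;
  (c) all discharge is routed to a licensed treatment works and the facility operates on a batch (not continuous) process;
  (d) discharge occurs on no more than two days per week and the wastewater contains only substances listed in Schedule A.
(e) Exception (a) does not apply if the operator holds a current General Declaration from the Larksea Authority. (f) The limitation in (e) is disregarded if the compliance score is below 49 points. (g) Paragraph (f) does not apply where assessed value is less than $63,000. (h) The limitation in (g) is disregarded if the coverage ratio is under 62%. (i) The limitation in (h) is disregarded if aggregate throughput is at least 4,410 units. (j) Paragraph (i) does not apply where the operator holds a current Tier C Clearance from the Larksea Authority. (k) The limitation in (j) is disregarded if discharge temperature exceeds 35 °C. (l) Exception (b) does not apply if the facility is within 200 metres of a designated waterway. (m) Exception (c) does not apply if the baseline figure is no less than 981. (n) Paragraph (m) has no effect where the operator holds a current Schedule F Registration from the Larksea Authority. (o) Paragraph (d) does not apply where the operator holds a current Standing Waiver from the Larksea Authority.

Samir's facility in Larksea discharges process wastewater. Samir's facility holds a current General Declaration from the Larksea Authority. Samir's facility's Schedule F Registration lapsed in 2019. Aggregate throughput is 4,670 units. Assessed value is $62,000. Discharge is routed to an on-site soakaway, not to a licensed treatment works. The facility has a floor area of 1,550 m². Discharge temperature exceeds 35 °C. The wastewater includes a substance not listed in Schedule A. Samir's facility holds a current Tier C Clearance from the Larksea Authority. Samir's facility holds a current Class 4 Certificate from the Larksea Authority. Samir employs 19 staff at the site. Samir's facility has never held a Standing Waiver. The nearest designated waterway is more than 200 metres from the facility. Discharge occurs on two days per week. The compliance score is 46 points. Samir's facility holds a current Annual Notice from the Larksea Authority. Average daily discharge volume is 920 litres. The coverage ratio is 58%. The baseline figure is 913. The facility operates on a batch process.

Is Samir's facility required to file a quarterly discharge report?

Exception (a)'s conditions are all satisfied: the facility's floor area is 1,550 m², below the 1,650 m² limit; a current Class 4 Certificate is held. But applying paragraphs (e)–(k): (e) operates against (a): a current General Declaration is held. (f) would limit (e) — the compliance score is 46 points, below the 49 points limit — but (g) sets (f) aside: (g) operates against (f): assessed value is $62,000, less than the $63,000 limit. (h) applies (the coverage ratio is 58%, under the 62% limit), but yields to (i): (i) operates against (h): aggregate throughput is 4,670 units, meeting the 4,410 units threshold. (j) is engaged (a current Tier C Clearance is held), but is displaced by (k): (k) is engaged — discharge temperature exceeds 35 °C. So (a) is unavailable.
Exception (b) does not apply: average daily discharge volume is 920 litres, not less than 760 litres.
Exception (c) does not apply: discharge is not routed to a licensed treatment works.
Exception (d) fails — the wastewater includes a non-Schedule-A substance.
No exception displaces § 55.

Yes — Samir's facility must file a quarterly discharge report.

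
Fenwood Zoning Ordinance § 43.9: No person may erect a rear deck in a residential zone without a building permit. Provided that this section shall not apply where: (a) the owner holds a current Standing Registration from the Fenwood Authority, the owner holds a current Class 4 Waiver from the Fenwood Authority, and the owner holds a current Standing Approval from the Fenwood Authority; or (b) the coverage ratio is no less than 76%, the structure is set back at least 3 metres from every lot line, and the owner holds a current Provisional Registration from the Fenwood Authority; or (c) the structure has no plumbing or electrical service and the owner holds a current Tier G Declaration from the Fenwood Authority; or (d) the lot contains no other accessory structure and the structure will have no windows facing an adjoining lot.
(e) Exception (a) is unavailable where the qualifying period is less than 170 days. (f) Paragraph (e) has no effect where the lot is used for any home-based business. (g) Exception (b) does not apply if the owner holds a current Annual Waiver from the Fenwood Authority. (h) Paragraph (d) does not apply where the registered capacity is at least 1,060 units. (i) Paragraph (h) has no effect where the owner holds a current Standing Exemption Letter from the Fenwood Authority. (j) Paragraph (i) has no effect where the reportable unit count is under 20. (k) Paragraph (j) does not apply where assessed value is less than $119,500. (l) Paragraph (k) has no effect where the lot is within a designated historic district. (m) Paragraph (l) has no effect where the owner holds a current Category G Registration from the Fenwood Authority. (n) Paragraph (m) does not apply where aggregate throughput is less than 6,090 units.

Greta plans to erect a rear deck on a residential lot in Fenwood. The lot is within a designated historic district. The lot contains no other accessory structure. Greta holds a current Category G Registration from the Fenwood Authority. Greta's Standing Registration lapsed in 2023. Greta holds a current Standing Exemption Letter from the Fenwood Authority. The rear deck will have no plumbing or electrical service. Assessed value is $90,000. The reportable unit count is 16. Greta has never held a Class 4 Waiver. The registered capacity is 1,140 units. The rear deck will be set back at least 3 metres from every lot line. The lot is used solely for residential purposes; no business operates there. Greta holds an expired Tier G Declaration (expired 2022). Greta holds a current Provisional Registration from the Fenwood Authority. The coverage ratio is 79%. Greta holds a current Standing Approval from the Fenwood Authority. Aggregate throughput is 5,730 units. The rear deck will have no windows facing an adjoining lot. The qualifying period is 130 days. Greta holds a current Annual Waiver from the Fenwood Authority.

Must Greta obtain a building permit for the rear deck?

Exception (a) does not apply: no current Standing Registration is held.
Exception (b) is satisfied on its face — the coverage ratio is 79%, meeting the 76% threshold; the setback is at least 3 m on every side; a current Provisional Registration is held. But applying paragraph (g): (g) operates against (b): a current Annual Waiver is held. So (b) is unavailable.
Exception (c) does not apply: there is no Tier G Declaration in force.
Exception (d): the lot has no other accessory structure; no windows face an adjoining lot — every condition holds. But: (h) is triggered — the registered capacity is 1,140 units, meeting the 1,060 units threshold. (i) would limit (h) — a current Standing Exemption Letter is held — but (j) sets (i) aside: (j) operates against (i): the reportable unit count is 16, under the 20 limit. (k) is triggered (assessed value is $90,000, less than the $119,500 limit), but is set aside by (l): (l) is triggered — the lot is in a historic district. (m) would limit (l) — a current Category G Registration is held — but (n) sets (m) aside: (n) operates against (m): aggregate throughput is 5,730 units, less than the 6,090 units limit. Exception (d) does not apply.
No exception displaces § 43.9.

Yes — Greta must obtain a building permit.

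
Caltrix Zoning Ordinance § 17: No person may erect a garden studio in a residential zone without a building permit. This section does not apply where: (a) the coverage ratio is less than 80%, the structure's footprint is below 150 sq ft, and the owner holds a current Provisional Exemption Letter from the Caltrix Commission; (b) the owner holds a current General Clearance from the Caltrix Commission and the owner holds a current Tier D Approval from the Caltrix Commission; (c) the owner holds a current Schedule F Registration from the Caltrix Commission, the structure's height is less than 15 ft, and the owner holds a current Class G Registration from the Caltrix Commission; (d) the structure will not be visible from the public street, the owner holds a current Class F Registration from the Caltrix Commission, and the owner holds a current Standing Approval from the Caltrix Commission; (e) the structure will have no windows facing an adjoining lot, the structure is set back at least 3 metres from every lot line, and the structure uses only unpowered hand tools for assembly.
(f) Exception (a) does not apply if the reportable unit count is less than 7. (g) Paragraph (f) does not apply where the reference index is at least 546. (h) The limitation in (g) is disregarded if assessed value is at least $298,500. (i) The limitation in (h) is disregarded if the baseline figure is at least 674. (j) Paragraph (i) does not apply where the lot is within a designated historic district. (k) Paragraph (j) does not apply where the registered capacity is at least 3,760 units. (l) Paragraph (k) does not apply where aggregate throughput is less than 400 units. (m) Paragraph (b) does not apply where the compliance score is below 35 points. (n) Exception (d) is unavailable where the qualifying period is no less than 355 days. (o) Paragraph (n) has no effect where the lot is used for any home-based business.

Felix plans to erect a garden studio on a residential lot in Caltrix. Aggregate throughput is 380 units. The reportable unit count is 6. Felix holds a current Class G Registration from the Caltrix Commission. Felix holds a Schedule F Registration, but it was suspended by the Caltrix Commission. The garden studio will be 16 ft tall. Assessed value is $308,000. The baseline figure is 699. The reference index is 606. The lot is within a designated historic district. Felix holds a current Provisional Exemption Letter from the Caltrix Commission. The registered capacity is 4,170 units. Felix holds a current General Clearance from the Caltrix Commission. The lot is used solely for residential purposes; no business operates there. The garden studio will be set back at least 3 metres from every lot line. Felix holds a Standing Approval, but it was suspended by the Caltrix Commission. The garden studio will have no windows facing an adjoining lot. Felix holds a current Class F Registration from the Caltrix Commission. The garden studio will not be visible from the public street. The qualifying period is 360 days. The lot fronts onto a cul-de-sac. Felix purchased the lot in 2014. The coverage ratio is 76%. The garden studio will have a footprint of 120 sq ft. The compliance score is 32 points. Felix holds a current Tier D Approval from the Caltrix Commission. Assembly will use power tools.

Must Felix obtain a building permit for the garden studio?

Yes — Felix must obtain a building permit.

Exception (a)'s conditions are all satisfied: the coverage ratio is 76%, less than the 80% limit; the structure's footprint is 120 sq ft, below the 150 sq ft limit; a current Provisional Exemption Letter is held. But: (f) operates against (a): the reportable unit count is 6, less than the 7 limit. (g) applies (the reference index is 606, meeting the 546 threshold), but yields to (h): (h) operates against (g): assessed value is $308,000, meeting the $298,500 threshold. (i) would limit (h) — the baseline figure is 699, meeting the 674 threshold — but (j) sets (i) aside: (j) is triggered — the lot is in a historic district. (k) would limit (j) — the registered capacity is 4,170 units, meeting the 3,760 units threshold — but (l) sets (k) aside: (l) operates against (k): aggregate throughput is 380 units, less than the 400 units limit. Exception (a) does not apply.
Exception (b) is satisfied on its face — a current General Clearance is held; a current Tier D Approval is held. But: (m) operates against (b): the compliance score is 32 points, below the 35 points limit. Exception (b) does not apply.
Exception (c) does not apply: there is no Schedule F Registration in force.
Exception (d) requires that the owner holds a current Standing Approval from the Caltrix Commission; but no current Standing Approval is held, so (d) is unavailable.
Exception (e) fails — assembly uses power tools.
No exception applies. The general rule governs.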